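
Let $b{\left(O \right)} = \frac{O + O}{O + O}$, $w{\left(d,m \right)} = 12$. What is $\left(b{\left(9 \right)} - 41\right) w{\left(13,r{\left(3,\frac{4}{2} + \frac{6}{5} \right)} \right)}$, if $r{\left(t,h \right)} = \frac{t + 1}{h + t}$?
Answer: $-480$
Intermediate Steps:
$r{\left(t,h \right)} = \frac{1 + t}{h + t}$
$b{\left(O \right)} = 1$ ($b{\left(O \right)} = \frac{2 O}{2 O} = 2 O \frac{1}{2 O} = 1$)
$\left(b{\left(9 \right)} - 41\right) w{\left(13,r{\left(3,\frac{4}{2} + \frac{6}{5} \right)} \right)} = \left(1 - 41\right) 12 = \left(-40\right) 12 = -480$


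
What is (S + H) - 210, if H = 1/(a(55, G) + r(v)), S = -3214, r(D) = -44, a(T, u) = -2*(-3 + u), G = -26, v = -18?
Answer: -47935/14 ≈ -3423.9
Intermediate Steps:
a(T, u) = 6 - 2*u
H = 1/14 (H = 1/((6 - 2*(-26)) - 44) = 1/((6 + 52) - 44) = 1/(58 - 44) = 1/14 ≈ 0.071429)
(S + H) - 210 = (-3214 + 1/14) - 210 = -44995/14 - 210 = -47935/14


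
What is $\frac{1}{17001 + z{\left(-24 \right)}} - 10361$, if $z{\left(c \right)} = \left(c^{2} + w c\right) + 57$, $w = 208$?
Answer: $- \frac{130983761}{12642} \approx -10361.0$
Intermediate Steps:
$z{\left(c \right)} = 57 + c^{2} + 208 c$ ($z{\left(c \right)} = \left(c^{2} + 208 c\right) + 57 = 57 + c^{2} + 208 c$)
$\frac{1}{17001 + z{\left(-24 \right)}} - 10361 = \frac{1}{17001 + \left(57 + \left(-24\right)^{2} + 208 \left(-24\right)\right)} - 10361 = \frac{1}{17001 + \left(57 + 576 - 4992\right)} + \left(\left(-5174 + 2366\right) - 7553\right) = \frac{1}{17001 - 4359} - 10361 = \frac{1}{12642} - 10361 = - \frac{130983761}{12642}$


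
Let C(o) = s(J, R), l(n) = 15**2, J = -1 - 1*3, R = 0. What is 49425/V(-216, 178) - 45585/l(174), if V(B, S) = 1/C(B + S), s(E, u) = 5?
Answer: 1234612/5 ≈ 2.4692e+5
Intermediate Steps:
J = -4 (J = -1 - 3 = -4)
l(n) = 225
C(o) = 5
V(B, S) = 1/5
49425/V(-216, 178) - 45585/l(174) = 49425/(1/5) - 45585/225 = 49425*5 - 45585*1/225 = 247125 - 1013/5 = 1234612/5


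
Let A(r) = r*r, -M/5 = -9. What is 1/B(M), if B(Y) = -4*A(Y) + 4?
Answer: -1/8096 ≈ -0.00012352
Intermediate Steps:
M = 45 (M = -5*(-9) = 45)
A(r) = r**2
B(Y) = 4 - 4*Y**2 (B(Y) = -4*Y**2 + 4 = 4 - 4*Y**2)
1/B(M) = 1/(4 - 4*45**2) = 1/(4 - 4*2025) = 1/(4 - 8100) = 1/(-8096) = -1/8096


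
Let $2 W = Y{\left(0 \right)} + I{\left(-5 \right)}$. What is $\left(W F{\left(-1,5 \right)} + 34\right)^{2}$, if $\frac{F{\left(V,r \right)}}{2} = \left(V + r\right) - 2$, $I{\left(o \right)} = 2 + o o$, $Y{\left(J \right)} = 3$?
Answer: $8836$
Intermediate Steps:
$I{\left(o \right)} = 2 + o^{2}$
$W = 15$ ($W = \frac{3 + \left(2 + \left(-5\right)^{2}\right)}{2} = \frac{3 + \left(2 + 25\right)}{2} = \frac{3 + 27}{2} = \frac{1}{2} \cdot 30 = 15$)
$F{\left(V,r \right)} = -4 + 2 V + 2 r$ ($F{\left(V,r \right)} = 2 \left(\left(V + r\right) - 2\right) = 2 \left(-2 + V + r\right) = -4 + 2 V + 2 r$)
$\left(W F{\left(-1,5 \right)} + 34\right)^{2} = \left(15 \left(-4 + 2 \left(-1\right) + 2 \cdot 5\right) + 34\right)^{2} = \left(15 \left(-4 - 2 + 10\right) + 34\right)^{2} = \left(15 \cdot 4 + 34\right)^{2} = \left(60 + 34\right)^{2} = 94^{2} = 8836$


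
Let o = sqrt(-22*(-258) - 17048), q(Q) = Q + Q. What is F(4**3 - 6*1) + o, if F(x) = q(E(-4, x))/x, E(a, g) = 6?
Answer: 6/29 + 2*I*sqrt(2843) ≈ 0.2069 + 106.64*I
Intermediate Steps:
q(Q) = 2*Q
o = 2*I*sqrt(2843) (o = sqrt(5676 - 17048) = sqrt(-11372) = 2*I*sqrt(2843) ≈ 106.64*I)
F(x) = 12/x (F(x) = (2*6)/x = 12/x)
F(4**3 - 6*1) + o = 12/(4**3 - 6*1) + 2*I*sqrt(2843) = 12/(64 - 6) + 2*I*sqrt(2843) = 12/58 + 2*I*sqrt(2843) = 12*(1/58) + 2*I*sqrt(2843) = 6/29 + 2*I*sqrt(2843)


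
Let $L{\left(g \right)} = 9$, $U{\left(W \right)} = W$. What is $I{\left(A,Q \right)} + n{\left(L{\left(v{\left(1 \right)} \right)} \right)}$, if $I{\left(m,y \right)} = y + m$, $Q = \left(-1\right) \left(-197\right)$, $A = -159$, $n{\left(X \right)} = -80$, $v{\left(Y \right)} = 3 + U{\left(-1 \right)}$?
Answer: $-42$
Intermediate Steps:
$v{\left(Y \right)} = 2$ ($v{\left(Y \right)} = 3 - 1 = 2$)
$Q = 197$
$I{\left(m,y \right)} = m + y$
$I{\left(A,Q \right)} + n{\left(L{\left(v{\left(1 \right)} \right)} \right)} = \left(-159 + 197\right) - 80 = 38 - 80 = -42$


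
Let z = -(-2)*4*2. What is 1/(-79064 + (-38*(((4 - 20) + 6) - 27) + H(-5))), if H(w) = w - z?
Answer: -1/77679 ≈ -1.2873e-5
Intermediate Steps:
z = 16 (z = -1*(-8)*2 = 8*2 = 16)
H(w) = -16 + w (H(w) = w - 1*16 = w - 16 = -16 + w)
1/(-79064 + (-38*(((4 - 20) + 6) - 27) + H(-5))) = 1/(-79064 + (-38*(((4 - 20) + 6) - 27) + (-16 - 5))) = 1/(-79064 + (-38*((-16 + 6) - 27) - 21)) = 1/(-79064 + (-38*(-10 - 27) - 21)) = 1/(-79064 + (-38*(-37) - 21)) = 1/(-79064 + (1406 - 21)) = 1/(-79064 + 1385) = 1/(-77679) = -1/77679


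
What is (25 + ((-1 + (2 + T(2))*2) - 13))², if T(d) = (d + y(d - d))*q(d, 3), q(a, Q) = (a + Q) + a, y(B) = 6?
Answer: 16129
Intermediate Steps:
q(a, Q) = Q + 2*a (q(a, Q) = (Q + a) + a = Q + 2*a)
T(d) = (3 + 2*d)*(6 + d) (T(d) = (d + 6)*(3 + 2*d) = (6 + d)*(3 + 2*d) = (3 + 2*d)*(6 + d))
(25 + ((-1 + (2 + T(2))*2) - 13))² = (25 + ((-1 + (2 + (3 + 2*2)*(6 + 2))*2) - 13))² = (25 + ((-1 + (2 + (3 + 4)*8)*2) - 13))² = (25 + ((-1 + (2 + 7*8)*2) - 13))² = (25 + ((-1 + (2 + 56)*2) - 13))² = (25 + ((-1 + 58*2) - 13))² = (25 + ((-1 + 116) - 13))² = (25 + (115 - 13))² = (25 + 102)² = 127² = 16129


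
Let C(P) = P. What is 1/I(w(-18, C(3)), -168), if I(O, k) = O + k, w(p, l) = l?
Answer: -1/165 ≈ -0.0060606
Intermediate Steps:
1/I(w(-18, C(3)), -168) = 1/(3 - 168) = 1/(-165) = -1/165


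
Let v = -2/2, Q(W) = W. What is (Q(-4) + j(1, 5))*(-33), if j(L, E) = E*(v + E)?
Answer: -528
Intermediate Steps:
v = -1 (v = -2*½ = -1)
j(L, E) = E*(-1 + E)
(Q(-4) + j(1, 5))*(-33) = (-4 + 5*(-1 + 5))*(-33) = (-4 + 5*4)*(-33) = (-4 + 20)*(-33) = 16*(-33) = -528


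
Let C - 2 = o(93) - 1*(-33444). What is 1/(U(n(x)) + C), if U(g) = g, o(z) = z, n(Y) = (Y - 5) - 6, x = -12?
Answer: 1/33516 ≈ 2.9836e-5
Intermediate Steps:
n(Y) = -11 + Y (n(Y) = (-5 + Y) - 6 = -11 + Y)
C = 33539 (C = 2 + (93 - 1*(-33444)) = 2 + (93 + 33444) = 2 + 33537 = 33539)
1/(U(n(x)) + C) = 1/((-11 - 12) + 33539) = 1/(-23 + 33539) = 1/33516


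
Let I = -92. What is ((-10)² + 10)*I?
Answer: -10120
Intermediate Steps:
((-10)² + 10)*I = ((-10)² + 10)*(-92) = (100 + 10)*(-92) = 110*(-92) = -10120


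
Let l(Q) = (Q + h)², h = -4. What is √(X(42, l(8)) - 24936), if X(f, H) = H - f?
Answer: I*√24962 ≈ 157.99*I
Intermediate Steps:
l(Q) = (-4 + Q)² (l(Q) = (Q - 4)² = (-4 + Q)²)
√(X(42, l(8)) - 24936) = √(((-4 + 8)² - 1*42) - 24936) = √((4² - 42) - 24936) = √((16 - 42) - 24936) = √(-26 - 24936) = √(-24962) = I*√24962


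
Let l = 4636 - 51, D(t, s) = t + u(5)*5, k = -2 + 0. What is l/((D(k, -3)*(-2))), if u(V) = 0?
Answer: 4585/4 ≈ 1146.3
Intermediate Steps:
k = -2
D(t, s) = t (D(t, s) = t + 0*5 = t + 0 = t)
l = 4585
l/((D(k, -3)*(-2))) = 4585/((-2*(-2))) = 4585/4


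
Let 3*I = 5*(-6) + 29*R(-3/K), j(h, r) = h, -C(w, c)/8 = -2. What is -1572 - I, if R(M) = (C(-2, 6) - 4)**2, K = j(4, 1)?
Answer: -2954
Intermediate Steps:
C(w, c) = 16 (C(w, c) = -8*(-2) = 16)
K = 4
R(M) = 144 (R(M) = (16 - 4)**2 = 12**2 = 144)
I = 1382 (I = (5*(-6) + 29*144)/3 = (-30 + 4176)/3 = (1/3)*4146 = 1382)
-1572 - I = -1572 - 1*1382 = -1572 - 1382 = -2954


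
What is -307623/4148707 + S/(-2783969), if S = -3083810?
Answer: 11937411237983/11549871678083 ≈ 1.0336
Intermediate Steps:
-307623/4148707 + S/(-2783969) = -307623/4148707 - 3083810/(-2783969) = -307623*1/4148707 - 3083810*(-1/2783969) = -307623/4148707 + 3083810/2783969 = 11937411237983/11549871678083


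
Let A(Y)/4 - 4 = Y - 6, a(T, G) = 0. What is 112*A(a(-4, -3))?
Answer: -896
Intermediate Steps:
A(Y) = -8 + 4*Y (A(Y) = 16 + 4*(Y - 6) = 16 + 4*(-6 + Y) = 16 + (-24 + 4*Y) = -8 + 4*Y)
112*A(a(-4, -3)) = 112*(-8 + 4*0) = 112*(-8 + 0) = 112*(-8) = -896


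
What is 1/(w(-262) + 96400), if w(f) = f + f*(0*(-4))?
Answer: 1/96138 ≈ 1.0402e-5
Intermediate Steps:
w(f) = f (w(f) = f + f*0 = f + 0 = f)
1/(w(-262) + 96400) = 1/(-262 + 96400) = 1/96138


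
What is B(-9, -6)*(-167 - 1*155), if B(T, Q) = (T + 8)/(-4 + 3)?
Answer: -322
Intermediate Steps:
B(T, Q) = -8 - T (B(T, Q) = (8 + T)/(-1) = (8 + T)*(-1) = -8 - T)
B(-9, -6)*(-167 - 1*155) = (-8 - 1*(-9))*(-167 - 1*155) = (-8 + 9)*(-167 - 155) = 1*(-322) = -322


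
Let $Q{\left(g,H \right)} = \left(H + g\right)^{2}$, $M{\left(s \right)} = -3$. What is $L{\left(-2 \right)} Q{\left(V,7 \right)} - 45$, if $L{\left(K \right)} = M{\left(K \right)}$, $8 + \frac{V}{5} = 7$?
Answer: $-57$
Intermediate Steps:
$V = -5$ ($V = -40 + 5 \cdot 7 = -40 + 35 = -5$)
$L{\left(K \right)} = -3$
$L{\left(-2 \right)} Q{\left(V,7 \right)} - 45 = - 3 \left(7 - 5\right)^{2} - 45 = - 3 \cdot 2^{2} - 45 = \left(-3\right) 4 - 45 = -12 - 45 = -57$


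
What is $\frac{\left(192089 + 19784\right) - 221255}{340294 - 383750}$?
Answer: $\frac{4691}{21728} \approx 0.2159$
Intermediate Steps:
$\frac{\left(192089 + 19784\right) - 221255}{340294 - 383750} = \frac{211873 - 221255}{-43456} = \left(-9382\right) \left(- \frac{1}{43456}\right) = \frac{4691}{21728}$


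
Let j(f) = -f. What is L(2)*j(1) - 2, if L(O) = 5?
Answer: -7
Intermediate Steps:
L(2)*j(1) - 2 = 5*(-1*1) - 2 = 5*(-1) - 2 = -5 - 2 = -7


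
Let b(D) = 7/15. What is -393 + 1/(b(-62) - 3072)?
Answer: -18106704/46073 ≈ -393.00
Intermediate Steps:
b(D) = 7/15 (b(D) = 7*(1/15) = 7/15)
-393 + 1/(b(-62) - 3072) = -393 + 1/(7/15 - 3072) = -393 + 1/(-46073/15) = -393 - 15/46073 = -18106704/46073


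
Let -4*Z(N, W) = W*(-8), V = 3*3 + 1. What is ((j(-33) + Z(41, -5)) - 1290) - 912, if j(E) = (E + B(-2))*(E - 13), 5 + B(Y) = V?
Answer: -924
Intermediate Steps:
V = 10 (V = 9 + 1 = 10)
B(Y) = 5 (B(Y) = -5 + 10 = 5)
Z(N, W) = 2*W (Z(N, W) = -W*(-8)/4 = -(-2)*W = 2*W)
j(E) = (-13 + E)*(5 + E) (j(E) = (E + 5)*(E - 13) = (5 + E)*(-13 + E) = (-13 + E)*(5 + E))
((j(-33) + Z(41, -5)) - 1290) - 912 = (((-65 + (-33)² - 8*(-33)) + 2*(-5)) - 1290) - 912 = (((-65 + 1089 + 264) - 10) - 1290) - 912 = ((1288 - 10) - 1290) - 912 = (1278 - 1290) - 912 = -12 - 912 = -924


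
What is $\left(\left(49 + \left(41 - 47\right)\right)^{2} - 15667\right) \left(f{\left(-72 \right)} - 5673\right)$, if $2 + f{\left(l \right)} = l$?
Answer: $79412046$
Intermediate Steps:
$f{\left(l \right)} = -2 + l$
$\left(\left(49 + \left(41 - 47\right)\right)^{2} - 15667\right) \left(f{\left(-72 \right)} - 5673\right) = \left(\left(49 + \left(41 - 47\right)\right)^{2} - 15667\right) \left(\left(-2 - 72\right) - 5673\right) = \left(\left(49 + \left(41 - 47\right)\right)^{2} - 15667\right) \left(-74 - 5673\right) = \left(\left(49 - 6\right)^{2} - 15667\right) \left(-5747\right) = \left(43^{2} - 15667\right) \left(-5747\right) = \left(1849 - 15667\right) \left(-5747\right) = \left(-13818\right) \left(-5747\right) = 79412046$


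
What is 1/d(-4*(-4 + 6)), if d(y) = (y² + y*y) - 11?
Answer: 1/117 ≈ 0.0085470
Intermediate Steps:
d(y) = -11 + 2*y² (d(y) = (y² + y²) - 11 = 2*y² - 11 = -11 + 2*y²)
1/d(-4*(-4 + 6)) = 1/(-11 + 2*(-4*(-4 + 6))²) = 1/(-11 + 2*(-4*2)²) = 1/(-11 + 2*(-8)²) = 1/(-11 + 2*64) = 1/(-11 + 128) = 1/117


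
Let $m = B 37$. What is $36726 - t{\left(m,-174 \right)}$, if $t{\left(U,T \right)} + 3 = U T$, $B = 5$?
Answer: $68919$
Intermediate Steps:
$m = 185$ ($m = 5 \cdot 37 = 185$)
$t{\left(U,T \right)} = -3 + T U$ ($t{\left(U,T \right)} = -3 + U T = -3 + T U$)
$36726 - t{\left(m,-174 \right)} = 36726 - \left(-3 - 32190\right) = 36726 - -32193 = 36726 + 32193 = 68919$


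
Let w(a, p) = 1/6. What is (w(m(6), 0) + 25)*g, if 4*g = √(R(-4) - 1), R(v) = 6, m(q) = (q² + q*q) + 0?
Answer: 151*√5/24 ≈ 14.069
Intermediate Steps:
m(q) = 2*q² (m(q) = (q² + q²) + 0 = 2*q² + 0 = 2*q²)
g = √5/4 (g = √(6 - 1)/4 = √5/4 ≈ 0.55902)
w(a, p) = ⅙ (w(a, p) = 1*(⅙) = ⅙)
(w(m(6), 0) + 25)*g = (⅙ + 25)*(√5/4) = 151*(√5/4)/6 = 151*√5/24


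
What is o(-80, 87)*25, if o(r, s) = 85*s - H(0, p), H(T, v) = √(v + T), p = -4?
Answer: 184875 - 50*I ≈ 1.8488e+5 - 50.0*I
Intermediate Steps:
H(T, v) = √(T + v)
o(r, s) = -2*I + 85*s (o(r, s) = 85*s - √(0 - 4) = 85*s - √(-4) = 85*s - 2*I = -2*I + 85*s)
o(-80, 87)*25 = (-2*I + 85*87)*25 = (-2*I + 7395)*25 = (7395 - 2*I)*25 = 184875 - 50*I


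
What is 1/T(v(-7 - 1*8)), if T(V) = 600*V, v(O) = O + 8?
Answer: -1/4200 ≈ -0.00023810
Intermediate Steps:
v(O) = 8 + O
1/T(v(-7 - 1*8)) = 1/(600*(8 + (-7 - 1*8))) = 1/(600*(8 + (-7 - 8))) = 1/(600*(8 - 15)) = 1/(600*(-7)) = 1/(-4200) = -1/4200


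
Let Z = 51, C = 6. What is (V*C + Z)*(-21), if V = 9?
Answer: -2205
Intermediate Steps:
(V*C + Z)*(-21) = (9*6 + 51)*(-21) = (54 + 51)*(-21) = 105*(-21) = -2205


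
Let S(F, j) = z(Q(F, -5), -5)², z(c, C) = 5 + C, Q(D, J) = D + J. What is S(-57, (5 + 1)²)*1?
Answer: 0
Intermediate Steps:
S(F, j) = 0 (S(F, j) = (5 - 5)² = 0² = 0)
S(-57, (5 + 1)²)*1 = 0*1 = 0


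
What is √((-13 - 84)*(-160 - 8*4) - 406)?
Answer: √18218 ≈ 134.97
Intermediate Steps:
√((-13 - 84)*(-160 - 8*4) - 406) = √(-97*(-160 - 32) - 406) = √(-97*(-192) - 406) = √(18624 - 406) = √18218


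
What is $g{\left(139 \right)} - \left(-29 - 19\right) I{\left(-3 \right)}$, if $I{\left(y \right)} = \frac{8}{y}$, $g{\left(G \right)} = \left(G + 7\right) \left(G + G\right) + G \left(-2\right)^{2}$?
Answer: $41016$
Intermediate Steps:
$g{\left(G \right)} = 4 G + 2 G \left(7 + G\right)$ ($g{\left(G \right)} = \left(7 + G\right) 2 G + G 4 = 2 G \left(7 + G\right) + 4 G = 4 G + 2 G \left(7 + G\right)$)
$g{\left(139 \right)} - \left(-29 - 19\right) I{\left(-3 \right)} = 2 \cdot 139 \left(9 + 139\right) - \left(-29 - 19\right) \frac{8}{-3} = 2 \cdot 139 \cdot 148 - - 48 \cdot 8 \left(- \frac{1}{3}\right) = 41144 - \left(-48\right) \left(- \frac{8}{3}\right) = 41144 - 128 = 41016$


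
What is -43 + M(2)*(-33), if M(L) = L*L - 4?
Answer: -43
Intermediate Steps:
M(L) = -4 + L**2 (M(L) = L**2 - 4 = -4 + L**2)
-43 + M(2)*(-33) = -43 + (-4 + 2**2)*(-33) = -43 + (-4 + 4)*(-33) = -43 + 0*(-33) = -43 + 0 = -43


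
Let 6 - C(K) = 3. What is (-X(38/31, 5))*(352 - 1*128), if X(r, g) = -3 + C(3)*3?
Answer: -1344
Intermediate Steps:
C(K) = 3 (C(K) = 6 - 1*3 = 6 - 3 = 3)
X(r, g) = 6 (X(r, g) = -3 + 3*3 = -3 + 9 = 6)
(-X(38/31, 5))*(352 - 1*128) = (-1*6)*(352 - 1*128) = -6*(352 - 128) = -6*224 = -1344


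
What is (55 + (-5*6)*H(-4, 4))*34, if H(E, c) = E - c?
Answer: 10030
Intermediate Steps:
(55 + (-5*6)*H(-4, 4))*34 = (55 + (-5*6)*(-4 - 1*4))*34 = (55 - 30*(-4 - 4))*34 = (55 - 30*(-8))*34 = (55 + 240)*34 = 295*34 = 10030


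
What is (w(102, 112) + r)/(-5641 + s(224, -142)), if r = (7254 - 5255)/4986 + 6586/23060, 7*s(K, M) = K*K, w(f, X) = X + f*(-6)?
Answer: -7176205658/21946265415 ≈ -0.32699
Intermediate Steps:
w(f, X) = X - 6*f
s(K, M) = K²/7 (s(K, M) = (K*K)/7 = K²/7)
r = 9866842/14372145 (r = 1999*(1/4986) + 6586*(1/23060) = 1999/4986 + 3293/11530 = 9866842/14372145 ≈ 0.68653)
(w(102, 112) + r)/(-5641 + s(224, -142)) = ((112 - 6*102) + 9866842/14372145)/(-5641 + (⅐)*224²) = ((112 - 612) + 9866842/14372145)/(-5641 + (⅐)*50176) = (-500 + 9866842/14372145)/(-5641 + 7168) = -7176205658/14372145/1527 = -7176205658/14372145*1/1527 = -7176205658/21946265415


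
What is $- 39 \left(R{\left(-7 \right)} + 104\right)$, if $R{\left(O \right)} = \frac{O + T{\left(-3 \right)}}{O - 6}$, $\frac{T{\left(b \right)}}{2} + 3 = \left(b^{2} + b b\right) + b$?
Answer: $-4005$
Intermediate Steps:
$T{\left(b \right)} = -6 + 2 b + 4 b^{2}$ ($T{\left(b \right)} = -6 + 2 \left(\left(b^{2} + b b\right) + b\right) = -6 + 2 \left(\left(b^{2} + b^{2}\right) + b\right) = -6 + 2 \left(2 b^{2} + b\right) = -6 + 2 \left(b + 2 b^{2}\right) = -6 + \left(2 b + 4 b^{2}\right) = -6 + 2 b + 4 b^{2}$)
$R{\left(O \right)} = \frac{24 + O}{-6 + O}$ ($R{\left(O \right)} = \frac{O + \left(-6 + 2 \left(-3\right) + 4 \left(-3\right)^{2}\right)}{O - 6} = \frac{O - -24}{-6 + O} = \frac{O + 24}{-6 + O} = \frac{24 + O}{-6 + O}$)
$- 39 \left(R{\left(-7 \right)} + 104\right) = - 39 \left(\frac{24 - 7}{-6 - 7} + 104\right) = - 39 \left(\frac{1}{-13} \cdot 17 + 104\right) = - 39 \left(\left(- \frac{1}{13}\right) 17 + 104\right) = - 39 \left(- \frac{17}{13} + 104\right) = \left(-39\right) \frac{1335}{13} = -4005$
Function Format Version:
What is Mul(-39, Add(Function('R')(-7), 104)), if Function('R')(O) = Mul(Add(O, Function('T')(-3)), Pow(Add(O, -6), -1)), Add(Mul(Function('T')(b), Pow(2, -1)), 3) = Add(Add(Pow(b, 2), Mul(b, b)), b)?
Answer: -4005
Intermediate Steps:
Function('T')(b) = Add(-6, Mul(2, b), Mul(4, Pow(b, 2))) (Function('T')(b) = Add(-6, Mul(2, Add(Add(Pow(b, 2), Mul(b, b)), b))) = Add(-6, Mul(2, Add(Add(Pow(b, 2), Pow(b, 2)), b))) = Add(-6, Mul(2, Add(Mul(2, Pow(b, 2)), b))) = Add(-6, Mul(2, Add(b, Mul(2, Pow(b, 2))))) = Add(-6, Add(Mul(2, b), Mul(4, Pow(b, 2)))) = Add(-6, Mul(2, b), Mul(4, Pow(b, 2))))
Function('R')(O) = Mul(Pow(Add(-6, O), -1), Add(24, O)) (Function('R')(O) = Mul(Add(O, Add(-6, Mul(2, -3), Mul(4, Pow(-3, 2)))), Pow(Add(O, -6), -1)) = Mul(Add(O, Add(-6, -6, Mul(4, 9))), Pow(Add(-6, O), -1)) = Mul(Add(O, Add(-6, -6, 36)), Pow(Add(-6, O), -1)) = Mul(Add(O, 24), Pow(Add(-6, O), -1)) = Mul(Add(24, O), Pow(Add(-6, O), -1)) = Mul(Pow(Add(-6, O), -1), Add(24, O)))
Mul(-39, Add(Function('R')(-7), 104)) = Mul(-39, Add(Mul(Pow(Add(-6, -7), -1), Add(24, -7)), 104)) = Mul(-39, Add(Mul(Pow(-13, -1), 17), 104)) = Mul(-39, Add(Mul(Rational(-1, 13), 17), 104)) = Mul(-39, Add(Rational(-17, 13), 104)) = Mul(-39, Rational(1335, 13)) = -4005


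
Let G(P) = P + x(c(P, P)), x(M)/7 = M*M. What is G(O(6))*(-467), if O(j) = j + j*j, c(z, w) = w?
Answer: -5786130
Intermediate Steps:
x(M) = 7*M² (x(M) = 7*(M*M) = 7*M²)
O(j) = j + j²
G(P) = P + 7*P²
G(O(6))*(-467) = ((6*(1 + 6))*(1 + 7*(6*(1 + 6))))*(-467) = ((6*7)*(1 + 7*(6*7)))*(-467) = (42*(1 + 7*42))*(-467) = (42*(1 + 294))*(-467) = (42*295)*(-467) = 12390*(-467) = -5786130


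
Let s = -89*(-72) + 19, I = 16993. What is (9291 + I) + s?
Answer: 32711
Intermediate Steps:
s = 6427 (s = 6408 + 19 = 6427)
(9291 + I) + s = (9291 + 16993) + 6427 = 26284 + 6427 = 32711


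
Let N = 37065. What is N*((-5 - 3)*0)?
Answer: 0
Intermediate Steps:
N*((-5 - 3)*0) = 37065*((-5 - 3)*0) = 37065*(-8*0) = 37065*0 = 0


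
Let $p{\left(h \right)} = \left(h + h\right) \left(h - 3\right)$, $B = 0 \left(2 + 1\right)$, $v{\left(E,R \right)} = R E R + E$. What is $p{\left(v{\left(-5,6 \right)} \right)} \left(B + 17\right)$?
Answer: $1182520$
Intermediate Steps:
$v{\left(E,R \right)} = E + E R^{2}$ ($v{\left(E,R \right)} = E R R + E = E R^{2} + E = E + E R^{2}$)
$B = 0$ ($B = 0 \cdot 3 = 0$)
$p{\left(h \right)} = 2 h \left(-3 + h\right)$
$p{\left(v{\left(-5,6 \right)} \right)} \left(B + 17\right) = 2 \left(- 5 \left(1 + 6^{2}\right)\right) \left(-3 - 5 \left(1 + 6^{2}\right)\right) \left(0 + 17\right) = 2 \left(- 5 \left(1 + 36\right)\right) \left(-3 - 5 \left(1 + 36\right)\right) 17 = 2 \left(\left(-5\right) 37\right) \left(-3 - 185\right) 17 = 2 \left(-185\right) \left(-3 - 185\right) 17 = 2 \left(-185\right) \left(-188\right) 17 = 69560 \cdot 17 = 1182520$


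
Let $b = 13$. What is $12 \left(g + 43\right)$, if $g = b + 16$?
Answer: $864$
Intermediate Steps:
$g = 29$ ($g = 13 + 16 = 29$)
$12 \left(g + 43\right) = 12 \left(29 + 43\right) = 12 \cdot 72 = 864$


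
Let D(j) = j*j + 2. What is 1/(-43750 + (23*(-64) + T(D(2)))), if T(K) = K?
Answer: -1/45216 ≈ -2.2116e-5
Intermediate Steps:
D(j) = 2 + j² (D(j) = j² + 2 = 2 + j²)
1/(-43750 + (23*(-64) + T(D(2)))) = 1/(-43750 + (23*(-64) + (2 + 2²))) = 1/(-43750 + (-1472 + (2 + 4))) = 1/(-43750 + (-1472 + 6)) = 1/(-43750 - 1466) = 1/(-45216) = -1/45216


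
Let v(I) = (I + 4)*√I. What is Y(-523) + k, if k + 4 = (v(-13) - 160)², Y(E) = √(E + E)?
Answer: 24543 + I*√1046 + 2880*I*√13 ≈ 24543.0 + 10416.0*I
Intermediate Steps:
Y(E) = √2*√E (Y(E) = √(2*E) = √2*√E)
v(I) = √I*(4 + I) (v(I) = (4 + I)*√I = √I*(4 + I))
k = -4 + (-160 - 9*I*√13)² (k = -4 + (√(-13)*(4 - 13) - 160)² = -4 + ((I*√13)*(-9) - 160)² = -4 + (-9*I*√13 - 160)² = -4 + (-160 - 9*I*√13)² ≈ 24543.0 + 10384.0*I)
Y(-523) + k = √2*√(-523) + (24543 + 2880*I*√13) = √2*(I*√523) + (24543 + 2880*I*√13) = I*√1046 + (24543 + 2880*I*√13) = 24543 + I*√1046 + 2880*I*√13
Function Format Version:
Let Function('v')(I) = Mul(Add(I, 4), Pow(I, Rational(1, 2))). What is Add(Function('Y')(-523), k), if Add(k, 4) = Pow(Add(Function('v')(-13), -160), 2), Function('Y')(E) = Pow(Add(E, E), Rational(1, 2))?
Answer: Add(24543, Mul(I, Pow(1046, Rational(1, 2))), Mul(2880, I, Pow(13, Rational(1, 2)))) ≈ Add(24543., Mul(10416., I))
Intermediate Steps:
Function('Y')(E) = Mul(Pow(2, Rational(1, 2)), Pow(E, Rational(1, 2))) (Function('Y')(E) = Pow(Mul(2, E), Rational(1, 2)) = Mul(Pow(2, Rational(1, 2)), Pow(E, Rational(1, 2))))
Function('v')(I) = Mul(Pow(I, Rational(1, 2)), Add(4, I)) (Function('v')(I) = Mul(Add(4, I), Pow(I, Rational(1, 2))) = Mul(Pow(I, Rational(1, 2)), Add(4, I)))
k = Add(-4, Pow(Add(-160, Mul(-9, I, Pow(13, Rational(1, 2)))), 2)) (k = Add(-4, Pow(Add(Mul(Pow(-13, Rational(1, 2)), Add(4, -13)), -160), 2)) = Add(-4, Pow(Add(Mul(Mul(I, Pow(13, Rational(1, 2))), -9), -160), 2)) = Add(-4, Pow(Add(Mul(-9, I, Pow(13, Rational(1, 2))), -160), 2)) = Add(-4, Pow(Add(-160, Mul(-9, I, Pow(13, Rational(1, 2)))), 2)) ≈ Add(24543., Mul(10384., I)))
Add(Function('Y')(-523), k) = Add(Mul(Pow(2, Rational(1, 2)), Pow(-523, Rational(1, 2))), Add(24543, Mul(2880, I, Pow(13, Rational(1, 2))))) = Add(Mul(Pow(2, Rational(1, 2)), Mul(I, Pow(523, Rational(1, 2)))), Add(24543, Mul(2880, I, Pow(13, Rational(1, 2))))) = Add(Mul(I, Pow(1046, Rational(1, 2))), Add(24543, Mul(2880, I, Pow(13, Rational(1, 2))))) = Add(24543, Mul(I, Pow(1046, Rational(1, 2))), Mul(2880, I, Pow(13, Rational(1, 2))))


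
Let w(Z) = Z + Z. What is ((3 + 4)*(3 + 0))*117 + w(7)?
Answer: 2471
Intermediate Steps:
w(Z) = 2*Z
((3 + 4)*(3 + 0))*117 + w(7) = ((3 + 4)*(3 + 0))*117 + 2*7 = (7*3)*117 + 14 = 21*117 + 14 = 2457 + 14 = 2471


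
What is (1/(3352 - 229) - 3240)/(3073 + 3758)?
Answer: -10118519/21333213 ≈ -0.47431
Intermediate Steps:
(1/(3352 - 229) - 3240)/(3073 + 3758) = (1/3123 - 3240)/6831 = (1/3123 - 3240)*(1/6831) = -10118519/3123*1/6831 = -10118519/21333213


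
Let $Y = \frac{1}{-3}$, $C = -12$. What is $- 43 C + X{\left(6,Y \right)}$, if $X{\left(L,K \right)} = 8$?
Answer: $524$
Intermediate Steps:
$Y = - \frac{1}{3} \approx -0.33333$
$- 43 C + X{\left(6,Y \right)} = \left(-43\right) \left(-12\right) + 8 = 516 + 8 = 524$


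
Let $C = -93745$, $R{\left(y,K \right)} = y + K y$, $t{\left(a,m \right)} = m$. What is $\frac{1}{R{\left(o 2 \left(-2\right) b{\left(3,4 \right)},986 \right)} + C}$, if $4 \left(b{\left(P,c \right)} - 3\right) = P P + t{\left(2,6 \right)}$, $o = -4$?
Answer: $\frac{1}{12851} \approx 7.7815 \cdot 10^{-5}$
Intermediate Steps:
$b{\left(P,c \right)} = \frac{9}{2} + \frac{P^{2}}{4}$ ($b{\left(P,c \right)} = 3 + \frac{P P + 6}{4} = 3 + \frac{P^{2} + 6}{4} = 3 + \frac{6 + P^{2}}{4} = 3 + \left(\frac{3}{2} + \frac{P^{2}}{4}\right) = \frac{9}{2} + \frac{P^{2}}{4}$)
$\frac{1}{R{\left(o 2 \left(-2\right) b{\left(3,4 \right)},986 \right)} + C} = \frac{1}{\left(-4\right) 2 \left(-2\right) \left(\frac{9}{2} + \frac{3^{2}}{4}\right) \left(1 + 986\right) - 93745} = \frac{1}{\left(-8\right) \left(-2\right) \left(\frac{9}{2} + \frac{1}{4} \cdot 9\right) 987 - 93745} = \frac{1}{16 \left(\frac{9}{2} + \frac{9}{4}\right) 987 - 93745} = \frac{1}{16 \cdot \frac{27}{4} \cdot 987 - 93745} = \frac{1}{108 \cdot 987 - 93745} = \frac{1}{106596 - 93745} = \frac{1}{12851}$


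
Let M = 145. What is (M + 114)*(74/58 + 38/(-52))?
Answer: 106449/754 ≈ 141.18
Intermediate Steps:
(M + 114)*(74/58 + 38/(-52)) = (145 + 114)*(74/58 + 38/(-52)) = 259*(74*(1/58) + 38*(-1/52)) = 259*(37/29 - 19/26) = 259*(411/754) = 106449/754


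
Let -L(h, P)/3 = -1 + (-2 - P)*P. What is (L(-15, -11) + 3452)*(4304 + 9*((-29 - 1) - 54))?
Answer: 13312096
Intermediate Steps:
L(h, P) = 3 - 3*P*(-2 - P) (L(h, P) = -3*(-1 + (-2 - P)*P) = -3*(-1 + P*(-2 - P)) = 3 - 3*P*(-2 - P))
(L(-15, -11) + 3452)*(4304 + 9*((-29 - 1) - 54)) = ((3 + 3*(-11)² + 6*(-11)) + 3452)*(4304 + 9*((-29 - 1) - 54)) = ((3 + 3*121 - 66) + 3452)*(4304 + 9*(-30 - 54)) = ((3 + 363 - 66) + 3452)*(4304 + 9*(-84)) = (300 + 3452)*(4304 - 756) = 3752*3548 = 13312096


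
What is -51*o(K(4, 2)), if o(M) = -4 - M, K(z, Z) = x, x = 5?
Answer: 459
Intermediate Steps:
K(z, Z) = 5
-51*o(K(4, 2)) = -51*(-4 - 1*5) = -51*(-4 - 5) = -51*(-9) = 459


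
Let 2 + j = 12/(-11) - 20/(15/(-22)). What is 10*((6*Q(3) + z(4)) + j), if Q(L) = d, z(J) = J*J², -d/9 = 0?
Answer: 29780/33 ≈ 902.42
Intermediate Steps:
d = 0 (d = -9*0 = 0)
z(J) = J³
Q(L) = 0
j = 866/33 (j = -2 + (12/(-11) - 20/(15/(-22))) = -2 + (12*(-1/11) - 20/(15*(-1/22))) = -2 + (-12/11 - 20/(-15/22)) = -2 + (-12/11 - 20*(-22/15)) = -2 + (-12/11 + 88/3) = -2 + 932/33 = 866/33 ≈ 26.242)
10*((6*Q(3) + z(4)) + j) = 10*((6*0 + 4³) + 866/33) = 10*((0 + 64) + 866/33) = 10*(64 + 866/33) = 10*(2978/33) = 29780/33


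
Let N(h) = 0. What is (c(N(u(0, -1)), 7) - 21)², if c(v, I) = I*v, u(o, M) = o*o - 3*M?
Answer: 441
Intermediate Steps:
u(o, M) = o² - 3*M
(c(N(u(0, -1)), 7) - 21)² = (7*0 - 21)² = (0 - 21)² = (-21)² = 441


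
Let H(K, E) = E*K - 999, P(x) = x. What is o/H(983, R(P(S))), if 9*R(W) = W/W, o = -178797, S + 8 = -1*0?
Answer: 1609173/8008 ≈ 200.95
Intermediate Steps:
S = -8 (S = -8 - 1*0 = -8 + 0 = -8)
R(W) = ⅑ (R(W) = (W/W)/9 = (⅑)*1 = ⅑)
H(K, E) = -999 + E*K
o/H(983, R(P(S))) = -178797/(-999 + (⅑)*983) = -178797/(-999 + 983/9) = -178797/(-8008/9) = -178797*(-9/8008) = 1609173/8008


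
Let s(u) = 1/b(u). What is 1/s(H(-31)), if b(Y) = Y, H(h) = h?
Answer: -31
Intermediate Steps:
s(u) = 1/u
1/s(H(-31)) = 1/(1/(-31)) = 1/(-1/31) = -31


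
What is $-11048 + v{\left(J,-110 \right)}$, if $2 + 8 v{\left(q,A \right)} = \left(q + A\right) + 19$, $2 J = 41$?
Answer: $- \frac{176913}{16} \approx -11057.0$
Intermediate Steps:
$J = \frac{41}{2}$ ($J = \frac{1}{2} \cdot 41 = \frac{41}{2} \approx 20.5$)
$v{\left(q,A \right)} = \frac{17}{8} + \frac{A}{8} + \frac{q}{8}$ ($v{\left(q,A \right)} = - \frac{1}{4} + \frac{\left(q + A\right) + 19}{8} = - \frac{1}{4} + \frac{\left(A + q\right) + 19}{8} = - \frac{1}{4} + \frac{19 + A + q}{8} = - \frac{1}{4} + \left(\frac{19}{8} + \frac{A}{8} + \frac{q}{8}\right) = \frac{17}{8} + \frac{A}{8} + \frac{q}{8}$)
$-11048 + v{\left(J,-110 \right)} = -11048 + \left(\frac{17}{8} + \frac{1}{8} \left(-110\right) + \frac{1}{8} \cdot \frac{41}{2}\right) = -11048 + \left(\frac{17}{8} - \frac{55}{4} + \frac{41}{16}\right) = -11048 - \frac{145}{16} = - \frac{176913}{16}$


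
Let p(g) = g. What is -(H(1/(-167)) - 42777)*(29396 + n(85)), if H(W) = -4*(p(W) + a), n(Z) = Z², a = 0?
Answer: 261611451855/167 ≈ 1.5665e+9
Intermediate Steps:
H(W) = -4*W (H(W) = -4*(W + 0) = -4*W)
-(H(1/(-167)) - 42777)*(29396 + n(85)) = -(-4/(-167) - 42777)*(29396 + 85²) = -(-4*(-1/167) - 42777)*(29396 + 7225) = -(4/167 - 42777)*36621 = -(-7143755)*36621/167 = -1*(-261611451855/167) = 261611451855/167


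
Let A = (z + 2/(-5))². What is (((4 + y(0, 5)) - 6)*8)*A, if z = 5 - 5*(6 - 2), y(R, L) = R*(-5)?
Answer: -94864/25 ≈ -3794.6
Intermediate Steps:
y(R, L) = -5*R
z = -15 (z = 5 - 5*4 = 5 - 20 = -15)
A = 5929/25 (A = (-15 + 2/(-5))² = (-15 + 2*(-⅕))² = (-15 - ⅖)² = (-77/5)² = 5929/25 ≈ 237.16)
(((4 + y(0, 5)) - 6)*8)*A = (((4 - 5*0) - 6)*8)*(5929/25) = (((4 + 0) - 6)*8)*(5929/25) = ((4 - 6)*8)*(5929/25) = -2*8*(5929/25) = -16*5929/25 = -94864/25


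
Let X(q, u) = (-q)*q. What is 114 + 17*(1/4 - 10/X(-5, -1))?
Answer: 2501/20 ≈ 125.05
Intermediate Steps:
X(q, u) = -q²
114 + 17*(1/4 - 10/X(-5, -1)) = 114 + 17*(1/4 - 10/((-1*(-5)²))) = 114 + 17*(1*(¼) - 10/((-1*25))) = 114 + 17*(¼ - 10/(-25)) = 114 + 17*(¼ - 10*(-1/25)) = 114 + 17*(¼ + ⅖) = 114 + 17*(13/20) = 114 + 221/20 = 2501/20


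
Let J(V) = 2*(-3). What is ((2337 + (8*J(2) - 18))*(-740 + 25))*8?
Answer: -12990120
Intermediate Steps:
J(V) = -6
((2337 + (8*J(2) - 18))*(-740 + 25))*8 = ((2337 + (8*(-6) - 18))*(-740 + 25))*8 = ((2337 + (-48 - 18))*(-715))*8 = ((2337 - 66)*(-715))*8 = (2271*(-715))*8 = -1623765*8 = -12990120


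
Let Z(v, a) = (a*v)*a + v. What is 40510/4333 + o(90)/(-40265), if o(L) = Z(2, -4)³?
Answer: 1460830918/174468245 ≈ 8.3730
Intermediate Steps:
Z(v, a) = v + v*a² (Z(v, a) = v*a² + v = v + v*a²)
o(L) = 39304 (o(L) = (2*(1 + (-4)²))³ = (2*(1 + 16))³ = (2*17)³ = 34³ = 39304)
40510/4333 + o(90)/(-40265) = 40510/4333 + 39304/(-40265) = 40510*(1/4333) + 39304*(-1/40265) = 40510/4333 - 39304/40265 = 1460830918/174468245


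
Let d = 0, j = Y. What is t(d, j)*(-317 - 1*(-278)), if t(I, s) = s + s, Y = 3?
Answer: -234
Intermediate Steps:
j = 3
t(I, s) = 2*s
t(d, j)*(-317 - 1*(-278)) = (2*3)*(-317 - 1*(-278)) = 6*(-317 + 278) = 6*(-39) = -234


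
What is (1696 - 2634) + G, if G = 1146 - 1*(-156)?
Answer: 364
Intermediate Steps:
G = 1302 (G = 1146 + 156 = 1302)
(1696 - 2634) + G = (1696 - 2634) + 1302 = -938 + 1302 = 364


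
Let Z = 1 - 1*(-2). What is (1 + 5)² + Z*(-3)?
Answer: 27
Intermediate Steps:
Z = 3 (Z = 1 + 2 = 3)
(1 + 5)² + Z*(-3) = (1 + 5)² + 3*(-3) = 6² - 9 = 36 - 9 = 27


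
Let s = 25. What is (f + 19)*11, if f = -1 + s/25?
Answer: 209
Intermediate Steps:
f = 0 (f = -1 + 25/25 = -1 + 25*(1/25) = -1 + 1 = 0)
(f + 19)*11 = (0 + 19)*11 = 19*11 = 209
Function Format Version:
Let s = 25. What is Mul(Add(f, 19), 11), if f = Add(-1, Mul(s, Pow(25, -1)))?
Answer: 209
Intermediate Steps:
f = 0 (f = Add(-1, Mul(25, Pow(25, -1))) = Add(-1, Mul(25, Rational(1, 25))) = Add(-1, 1) = 0)
Mul(Add(f, 19), 11) = Mul(Add(0, 19), 11) = Mul(19, 11) = 209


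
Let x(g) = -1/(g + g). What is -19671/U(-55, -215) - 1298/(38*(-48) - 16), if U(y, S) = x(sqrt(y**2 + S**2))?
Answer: 649/920 + 196710*sqrt(1970) ≈ 8.7309e+6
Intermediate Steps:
x(g) = -1/(2*g)
U(y, S) = -1/(2*sqrt(S**2 + y**2)) (U(y, S) = -1/(2*sqrt(y**2 + S**2)) = -1/(2*sqrt(S**2 + y**2)))
-19671/U(-55, -215) - 1298/(38*(-48) - 16) = -19671*(-2*sqrt((-215)**2 + (-55)**2)) - 1298/(38*(-48) - 16) = -19671*(-2*sqrt(46225 + 3025)) - 1298/(-1824 - 16) = -19671*(-10*sqrt(1970)) - 1298/(-1840) = -19671*(-10*sqrt(1970)) - 1298*(-1/1840) = -19671*(-10*sqrt(1970)) + 649/920 = -(-196710)*sqrt(1970) + 649/920 = 196710*sqrt(1970) + 649/920 = 649/920 + 196710*sqrt(1970)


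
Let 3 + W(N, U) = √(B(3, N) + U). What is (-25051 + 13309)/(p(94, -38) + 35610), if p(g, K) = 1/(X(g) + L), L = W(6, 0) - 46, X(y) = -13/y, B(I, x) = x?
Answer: -278086060933059/843351980623013 - 12969039*√6/3373407922492052 ≈ -0.32974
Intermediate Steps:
W(N, U) = -3 + √(N + U)
L = -49 + √6 (L = (-3 + √(6 + 0)) - 46 = (-3 + √6) - 46 = -49 + √6 ≈ -46.551)
p(g, K) = 1/(-49 + √6 - 13/g) (p(g, K) = 1/(-13/g + (-49 + √6)) = 1/(-49 + √6 - 13/g))
(-25051 + 13309)/(p(94, -38) + 35610) = (-25051 + 13309)/(-1*94/(13 + 94*(49 - √6)) + 35610) = -11742/(-1*94/(13 + (4606 - 94*√6)) + 35610) = -11742/(-1*94/(4619 - 94*√6) + 35610) = -11742/(-94/(4619 - 94*√6) + 35610) = -11742/(35610 - 94/(4619 - 94*√6))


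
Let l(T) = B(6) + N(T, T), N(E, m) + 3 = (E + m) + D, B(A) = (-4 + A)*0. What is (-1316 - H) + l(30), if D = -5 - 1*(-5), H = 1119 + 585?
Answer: -2963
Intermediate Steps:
H = 1704
D = 0 (D = -5 + 5 = 0)
B(A) = 0
N(E, m) = -3 + E + m (N(E, m) = -3 + ((E + m) + 0) = -3 + (E + m) = -3 + E + m)
l(T) = -3 + 2*T (l(T) = 0 + (-3 + T + T) = 0 + (-3 + 2*T) = -3 + 2*T)
(-1316 - H) + l(30) = (-1316 - 1*1704) + (-3 + 2*30) = (-1316 - 1704) + (-3 + 60) = -3020 + 57 = -2963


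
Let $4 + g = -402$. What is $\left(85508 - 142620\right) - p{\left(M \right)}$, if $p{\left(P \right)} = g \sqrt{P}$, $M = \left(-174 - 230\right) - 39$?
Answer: $-57112 + 406 i \sqrt{443} \approx -57112.0 + 8545.3 i$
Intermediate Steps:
$g = -406$ ($g = -4 - 402 = -406$)
$M = -443$ ($M = -404 - 39 = -443$)
$p{\left(P \right)} = - 406 \sqrt{P}$
$\left(85508 - 142620\right) - p{\left(M \right)} = \left(85508 - 142620\right) - - 406 \sqrt{-443} = \left(85508 - 142620\right) - - 406 i \sqrt{443} = -57112 - - 406 i \sqrt{443} = -57112 + 406 i \sqrt{443}$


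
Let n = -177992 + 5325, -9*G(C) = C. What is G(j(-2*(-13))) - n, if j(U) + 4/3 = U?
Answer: 4661935/27 ≈ 1.7266e+5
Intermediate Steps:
j(U) = -4/3 + U
G(C) = -C/9
n = -172667
G(j(-2*(-13))) - n = -(-4/3 - 2*(-13))/9 - 1*(-172667) = -(-4/3 + 26)/9 + 172667 = -1/9*74/3 + 172667 = -74/27 + 172667 = 4661935/27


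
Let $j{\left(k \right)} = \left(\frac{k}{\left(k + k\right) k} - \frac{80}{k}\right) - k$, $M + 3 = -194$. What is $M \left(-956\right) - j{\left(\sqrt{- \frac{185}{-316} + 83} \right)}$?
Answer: $188332 + \frac{51535 \sqrt{2086627}}{4173254} \approx 1.8835 \cdot 10^{5}$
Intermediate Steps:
$M = -197$ ($M = -3 - 194 = -197$)
$j{\left(k \right)} = - k - \frac{159}{2 k}$ ($j{\left(k \right)} = \left(\frac{k}{2 k k} - \frac{80}{k}\right) - k = \left(\frac{k}{2 k^{2}} - \frac{80}{k}\right) - k = \left(k \frac{1}{2 k^{2}} - \frac{80}{k}\right) - k = \left(\frac{1}{2 k} - \frac{80}{k}\right) - k = - \frac{159}{2 k} - k = - k - \frac{159}{2 k}$)
$M \left(-956\right) - j{\left(\sqrt{- \frac{185}{-316} + 83} \right)} = \left(-197\right) \left(-956\right) - \left(- \sqrt{- \frac{185}{-316} + 83} - \frac{159}{2 \sqrt{- \frac{185}{-316} + 83}}\right) = 188332 - \left(- \sqrt{\left(-185\right) \left(- \frac{1}{316}\right) + 83} - \frac{159}{2 \sqrt{\left(-185\right) \left(- \frac{1}{316}\right) + 83}}\right) = 188332 - \left(- \sqrt{\frac{185}{316} + 83} - \frac{159}{2 \sqrt{\frac{185}{316} + 83}}\right) = 188332 - \left(- \sqrt{\frac{26413}{316}} - \frac{159}{2 \sqrt{\frac{26413}{316}}}\right) = 188332 - \left(- \frac{\sqrt{2086627}}{158} - \frac{159}{2 \frac{\sqrt{2086627}}{158}}\right) = 188332 - \left(- \frac{\sqrt{2086627}}{158} - \frac{159 \frac{2 \sqrt{2086627}}{26413}}{2}\right) = 188332 - \left(- \frac{\sqrt{2086627}}{158} - \frac{159 \sqrt{2086627}}{26413}\right) = 188332 - - \frac{51535 \sqrt{2086627}}{4173254} = 188332 + \frac{51535 \sqrt{2086627}}{4173254}$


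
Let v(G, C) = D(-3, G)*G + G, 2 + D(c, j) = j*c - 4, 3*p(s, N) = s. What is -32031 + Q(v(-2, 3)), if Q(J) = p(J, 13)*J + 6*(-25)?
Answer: -96539/3 ≈ -32180.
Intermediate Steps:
p(s, N) = s/3
D(c, j) = -6 + c*j (D(c, j) = -2 + (j*c - 4) = -2 + (c*j - 4) = -2 + (-4 + c*j) = -6 + c*j)
v(G, C) = G + G*(-6 - 3*G) (v(G, C) = (-6 - 3*G)*G + G = G*(-6 - 3*G) + G = G + G*(-6 - 3*G))
Q(J) = -150 + J²/3 (Q(J) = (J/3)*J + 6*(-25) = J²/3 - 150 = -150 + J²/3)
-32031 + Q(v(-2, 3)) = -32031 + (-150 + (-1*(-2)*(5 + 3*(-2)))²/3) = -32031 + (-150 + (-1*(-2)*(5 - 6))²/3) = -32031 + (-150 + (-1*(-2)*(-1))²/3) = -32031 + (-150 + (⅓)*(-2)²) = -32031 + (-150 + (⅓)*4) = -32031 + (-150 + 4/3) = -32031 - 446/3 = -96539/3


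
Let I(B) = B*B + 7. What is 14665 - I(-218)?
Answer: -32866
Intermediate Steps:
I(B) = 7 + B**2 (I(B) = B**2 + 7 = 7 + B**2)
14665 - I(-218) = 14665 - (7 + (-218)**2) = 14665 - (7 + 47524) = 14665 - 1*47531 = 14665 - 47531 = -32866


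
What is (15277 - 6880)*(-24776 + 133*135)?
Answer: -57275937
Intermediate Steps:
(15277 - 6880)*(-24776 + 133*135) = 8397*(-24776 + 17955) = 8397*(-6821) = -57275937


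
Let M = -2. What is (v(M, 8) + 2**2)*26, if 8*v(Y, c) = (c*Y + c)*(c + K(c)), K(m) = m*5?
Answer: -1144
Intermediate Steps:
K(m) = 5*m
v(Y, c) = 3*c*(c + Y*c)/4 (v(Y, c) = ((c*Y + c)*(c + 5*c))/8 = ((Y*c + c)*(6*c))/8 = ((c + Y*c)*(6*c))/8 = (6*c*(c + Y*c))/8 = 3*c*(c + Y*c)/4)
(v(M, 8) + 2**2)*26 = ((3/4)*8**2*(1 - 2) + 2**2)*26 = ((3/4)*64*(-1) + 4)*26 = (-48 + 4)*26 = -44*26 = -1144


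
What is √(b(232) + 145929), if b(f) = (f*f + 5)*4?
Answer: √361245 ≈ 601.04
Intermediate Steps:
b(f) = 20 + 4*f² (b(f) = (f² + 5)*4 = (5 + f²)*4 = 20 + 4*f²)
√(b(232) + 145929) = √((20 + 4*232²) + 145929) = √((20 + 4*53824) + 145929) = √((20 + 215296) + 145929) = √(215316 + 145929) = √361245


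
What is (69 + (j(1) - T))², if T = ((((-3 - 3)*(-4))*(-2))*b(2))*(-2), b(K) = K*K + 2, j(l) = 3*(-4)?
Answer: 269361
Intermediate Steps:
j(l) = -12
b(K) = 2 + K² (b(K) = K² + 2 = 2 + K²)
T = 576 (T = ((((-3 - 3)*(-4))*(-2))*(2 + 2²))*(-2) = ((-6*(-4)*(-2))*(2 + 4))*(-2) = ((24*(-2))*6)*(-2) = -48*6*(-2) = -288*(-2) = 576)
(69 + (j(1) - T))² = (69 + (-12 - 1*576))² = (69 + (-12 - 576))² = (69 - 588)² = (-519)² = 269361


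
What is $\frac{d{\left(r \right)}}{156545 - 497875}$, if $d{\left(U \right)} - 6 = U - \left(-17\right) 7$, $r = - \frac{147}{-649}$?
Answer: $- \frac{40636}{110761585} \approx -0.00036688$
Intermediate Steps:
$r = \frac{147}{649}$ ($r = \left(-147\right) \left(- \frac{1}{649}\right) = \frac{147}{649} \approx 0.2265$)
$d{\left(U \right)} = 125 + U$ ($d{\left(U \right)} = 6 + \left(U - \left(-17\right) 7\right) = 6 + \left(U - -119\right) = 6 + \left(U + 119\right) = 6 + \left(119 + U\right) = 125 + U$)
$\frac{d{\left(r \right)}}{156545 - 497875} = \frac{125 + \frac{147}{649}}{156545 - 497875} = \frac{81272}{649 \left(-341330\right)} = \frac{81272}{649} \left(- \frac{1}{341330}\right) = - \frac{40636}{110761585}$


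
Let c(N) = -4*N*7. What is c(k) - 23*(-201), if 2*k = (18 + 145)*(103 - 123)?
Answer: 50263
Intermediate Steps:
k = -1630 (k = ((18 + 145)*(103 - 123))/2 = (163*(-20))/2 = (½)*(-3260) = -1630)
c(N) = -28*N
c(k) - 23*(-201) = -28*(-1630) - 23*(-201) = 45640 + 4623 = 50263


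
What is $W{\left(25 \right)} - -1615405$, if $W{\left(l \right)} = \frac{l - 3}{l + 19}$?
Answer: $\frac{3230811}{2} \approx 1.6154 \cdot 10^{6}$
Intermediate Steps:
$W{\left(l \right)} = \frac{-3 + l}{19 + l}$
$W{\left(25 \right)} - -1615405 = \frac{-3 + 25}{19 + 25} - -1615405 = \frac{1}{44} \cdot 22 + 1615405 = \frac{1}{2} + 1615405 = \frac{3230811}{2}$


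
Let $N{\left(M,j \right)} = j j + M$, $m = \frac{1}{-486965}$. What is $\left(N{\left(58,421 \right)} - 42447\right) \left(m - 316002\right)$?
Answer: $- \frac{20751283857423212}{486965} \approx -4.2613 \cdot 10^{10}$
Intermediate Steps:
$m = - \frac{1}{486965} \approx -2.0535 \cdot 10^{-6}$
$N{\left(M,j \right)} = M + j^{2}$ ($N{\left(M,j \right)} = j^{2} + M = M + j^{2}$)
$\left(N{\left(58,421 \right)} - 42447\right) \left(m - 316002\right) = \left(\left(58 + 421^{2}\right) - 42447\right) \left(- \frac{1}{486965} - 316002\right) = \left(\left(58 + 177241\right) - 42447\right) \left(- \frac{153881913931}{486965}\right) = \left(177299 - 42447\right) \left(- \frac{153881913931}{486965}\right) = 134852 \left(- \frac{153881913931}{486965}\right) = - \frac{20751283857423212}{486965}$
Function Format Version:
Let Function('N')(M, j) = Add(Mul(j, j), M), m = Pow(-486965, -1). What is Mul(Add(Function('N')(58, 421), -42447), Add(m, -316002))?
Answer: Rational(-20751283857423212, 486965) ≈ -4.2613e+10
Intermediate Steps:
m = Rational(-1, 486965) ≈ -2.0535e-6
Function('N')(M, j) = Add(M, Pow(j, 2)) (Function('N')(M, j) = Add(Pow(j, 2), M) = Add(M, Pow(j, 2)))
Mul(Add(Function('N')(58, 421), -42447), Add(m, -316002)) = Mul(Add(Add(58, Pow(421, 2)), -42447), Add(Rational(-1, 486965), -316002)) = Mul(Add(Add(58, 177241), -42447), Rational(-153881913931, 486965)) = Mul(Add(177299, -42447), Rational(-153881913931, 486965)) = Mul(134852, Rational(-153881913931, 486965)) = Rational(-20751283857423212, 486965)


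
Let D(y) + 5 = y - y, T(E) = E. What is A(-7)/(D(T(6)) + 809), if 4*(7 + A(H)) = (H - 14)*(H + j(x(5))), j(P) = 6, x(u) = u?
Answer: -7/3216 ≈ -0.0021766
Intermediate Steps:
D(y) = -5 (D(y) = -5 + (y - y) = -5 + 0 = -5)
A(H) = -7 + (-14 + H)*(6 + H)/4 (A(H) = -7 + ((H - 14)*(H + 6))/4 = -7 + ((-14 + H)*(6 + H))/4 = -7 + (-14 + H)*(6 + H)/4)
A(-7)/(D(T(6)) + 809) = (-28 - 2*(-7) + (1/4)*(-7)**2)/(-5 + 809) = (-28 + 14 + (1/4)*49)/804 = (-28 + 14 + 49/4)*(1/804) = -7/4*1/804 = -7/3216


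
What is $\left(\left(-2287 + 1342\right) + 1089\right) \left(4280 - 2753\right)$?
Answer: $219888$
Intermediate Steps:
$\left(\left(-2287 + 1342\right) + 1089\right) \left(4280 - 2753\right) = \left(-945 + 1089\right) 1527 = 144 \cdot 1527 = 219888$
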